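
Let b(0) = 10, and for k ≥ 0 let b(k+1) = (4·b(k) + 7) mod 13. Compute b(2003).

Computing terms: b(0) = 10,  b(1) = 8,  b(2) = 0,  b(3) = 7,  b(4) = 9,  b(5) = 4,  b(6) = 10.
Since b(6) = b(0) = 10, the sequence is periodic with period 6.
(2003 - 0) mod 6 = 5, so b(2003) = b(5) = 4.

4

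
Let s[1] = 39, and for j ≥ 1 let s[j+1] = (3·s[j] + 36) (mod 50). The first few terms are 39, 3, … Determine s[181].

39

Listing terms: s[1] = 39; s[2] = 3; s[3] = 45; s[4] = 21; s[5] = 49; s[6] = 33; s[7] = 35; s[8] = 41; s[9] = 9; s[10] = 13; s[11] = 25; s[12] = 11; s[13] = 19; s[14] = 43; s[15] = 15; s[16] = 31; s[17] = 29; s[18] = 23; s[19] = 5; s[20] = 1; s[21] = 39.
Since s[21] = s[1] = 39, the sequence is periodic with period 20.
(181 - 1) mod 20 = 0, so s[181] = s[1] = 39.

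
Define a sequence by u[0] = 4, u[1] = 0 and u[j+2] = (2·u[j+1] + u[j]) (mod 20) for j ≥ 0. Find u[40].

0

We have u[0] = 4,  u[1] = 0,  u[2] = 4,  u[3] = 8,  u[4] = 0,  u[5] = 8,  u[6] = 16,  u[7] = 0,  u[8] = 16,  u[9] = 12,  u[10] = 0,  u[11] = 12,  u[12] = 4,  u[13] = 0.
The sequence repeats with period 12.
(40 - 0) mod 12 = 4, so u[40] = u[4] = 0.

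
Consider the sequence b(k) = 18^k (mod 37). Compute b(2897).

b(1) = 18; b(2) = 28; b(3) = 23; b(4) = 7; b(5) = 15; b(6) = 11; b(7) = 13; b(8) = 12; b(9) = 31; b(10) = 3; b(11) = 17; b(12) = 10; b(13) = 32; b(14) = 21; b(15) = 8; b(16) = 33; b(17) = 2; b(18) = 36; b(19) = 19; b(20) = 9; b(21) = 14; b(22) = 30; b(23) = 22; b(24) = 26; b(25) = 24; b(26) = 25; b(27) = 6; b(28) = 34; b(29) = 20; b(30) = 27; b(31) = 5; b(32) = 16; b(33) = 29; b(34) = 4; b(35) = 35; b(36) = 1; b(37) = 18.
The sequence repeats with period 36.
(2897 - 1) mod 36 = 16, so b(2897) = b(17) = 2.

2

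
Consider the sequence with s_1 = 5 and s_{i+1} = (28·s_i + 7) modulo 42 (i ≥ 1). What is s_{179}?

21

s_1 = 5, s_2 = 21, s_3 = 7, s_4 = 35, s_5 = 21.
Since s_5 = s_2 = 21, the sequence is eventually periodic: after a pre-period of length 1 it cycles with period 3.
For i ≥ 2, s_i depends only on (i - 2) mod 3. (179 - 2) mod 3 = 0, so s_{179} = s_2 = 21.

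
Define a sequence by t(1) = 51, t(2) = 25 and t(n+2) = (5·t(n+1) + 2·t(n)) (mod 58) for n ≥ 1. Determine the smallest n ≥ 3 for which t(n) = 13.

13

Computing terms: t(1) = 51, t(2) = 25, t(3) = 53, t(4) = 25, t(5) = 57, t(6) = 45, t(7) = 49, t(8) = 45, t(9) = 33, t(10) = 23, t(11) = 7, t(12) = 23, t(13) = 13, t(14) = 53, t(15) = 1, t(16) = 53, t(17) = 35, t(18) = 49, t(19) = 25, t(20) = 49, t(21) = 5, t(22) = 7, t(23) = 45, t(24) = 7, t(25) = 9, t(26) = 1, t(27) = 23, t(28) = 1, t(29) = 51, t(30) = 25.
The sequence repeats with period 28.
The value 13 first appears (with n ≥ 3) at t(13).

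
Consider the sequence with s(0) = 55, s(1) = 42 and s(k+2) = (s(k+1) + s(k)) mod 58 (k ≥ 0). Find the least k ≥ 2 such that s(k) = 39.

2

Listing terms: s(0) = 55,  s(1) = 42,  s(2) = 39,  s(3) = 23,  s(4) = 4,  s(5) = 27,  s(6) = 31,  s(7) = 0,  s(8) = 31,  s(9) = 31,  s(10) = 4,  s(11) = 35,  s(12) = 39,  s(13) = 16,  s(14) = 55,  s(15) = 13,  s(16) = 10,  s(17) = 23,  s(18) = 33,  s(19) = 56,  s(20) = 31,  s(21) = 29,  s(22) = 2,  s(23) = 31,  s(24) = 33,  s(25) = 6,  s(26) = 39,  s(27) = 45,  s(28) = 26,  s(29) = 13,  s(30) = 39,  s(31) = 52,  s(32) = 33,  s(33) = 27,  s(34) = 2,  s(35) = 29,  s(36) = 31,  s(37) = 2,  s(38) = 33,  s(39) = 35,  s(40) = 10,  s(41) = 45,  s(42) = 55,  s(43) = 42.
The sequence repeats with period 42.
The value 39 first appears (with k ≥ 2) at s(2).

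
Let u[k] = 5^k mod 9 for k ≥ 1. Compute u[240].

1

u[1] = 5, u[2] = 7, u[3] = 8, u[4] = 4, u[5] = 2, u[6] = 1, u[7] = 5.
Since u[7] = u[1] = 5, the sequence is periodic with period 6.
So u[240] = u[1 + ((240-1) mod 6)] = u[6] = 1.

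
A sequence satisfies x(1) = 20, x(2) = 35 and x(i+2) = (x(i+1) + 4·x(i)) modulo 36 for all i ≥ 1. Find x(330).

11

Listing terms: x(1) = 20, x(2) = 35, x(3) = 7, x(4) = 3, x(5) = 31, x(6) = 7, x(7) = 23, x(8) = 15, x(9) = 35, x(10) = 23, x(11) = 19, x(12) = 3, x(13) = 7, x(14) = 19, x(15) = 11, x(16) = 15, x(17) = 23, x(18) = 11, x(19) = 31, x(20) = 3, x(21) = 19, x(22) = 31, x(23) = 35, x(24) = 15, x(25) = 11, x(26) = 35, x(27) = 7.
Since (x(26), x(27)) = (x(2), x(3)) = (35, 7) (two consecutive terms determine the rest), the sequence is eventually periodic: after a pre-period of length 1 it cycles with period 24.
For i ≥ 2, x(i) depends only on (i - 2) mod 24. (330 - 2) mod 24 = 16, so x(330) = x(18) = 11.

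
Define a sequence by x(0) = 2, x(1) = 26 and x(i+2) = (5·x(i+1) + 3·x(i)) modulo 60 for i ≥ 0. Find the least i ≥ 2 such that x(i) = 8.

11

Computing terms: x(0) = 2; x(1) = 26; x(2) = 16; x(3) = 38; x(4) = 58; x(5) = 44; x(6) = 34; x(7) = 2; x(8) = 52; x(9) = 26; x(10) = 46; x(11) = 8; x(12) = 58; x(13) = 14; x(14) = 4; x(15) = 2; x(16) = 22; x(17) = 56; x(18) = 46; x(19) = 38; x(20) = 28; x(21) = 14; x(22) = 34; x(23) = 32; x(24) = 22; x(25) = 26; x(26) = 16.
Since (x(25), x(26)) = (x(1), x(2)) = (26, 16) (two consecutive terms determine the rest), the sequence is eventually periodic: after a pre-period of length 1 it cycles with period 24.
The value 8 first appears (with i ≥ 2) at x(11).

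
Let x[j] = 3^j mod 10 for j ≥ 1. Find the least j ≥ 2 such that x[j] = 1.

Computing terms: x[1] = 3; x[2] = 9; x[3] = 7; x[4] = 1; x[5] = 3.
Since x[5] = x[1] = 3, the sequence is periodic with period 4.
The value 1 first appears (with j ≥ 2) at x[4].

4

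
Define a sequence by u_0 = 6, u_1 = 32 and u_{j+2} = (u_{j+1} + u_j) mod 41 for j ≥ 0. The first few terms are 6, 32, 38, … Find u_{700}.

35

Computing terms: u_0 = 6; u_1 = 32; u_2 = 38; u_3 = 29; u_4 = 26; u_5 = 14; u_6 = 40; u_7 = 13; u_8 = 12; u_9 = 25; u_{10} = 37; u_{11} = 21; u_{12} = 17; u_{13} = 38; u_{14} = 14; u_{15} = 11; u_{16} = 25; u_{17} = 36; u_{18} = 20; u_{19} = 15; u_{20} = 35; u_{21} = 9; u_{22} = 3; u_{23} = 12; u_{24} = 15; u_{25} = 27; u_{26} = 1; u_{27} = 28; u_{28} = 29; u_{29} = 16; u_{30} = 4; u_{31} = 20; u_{32} = 24; u_{33} = 3; u_{34} = 27; u_{35} = 30; u_{36} = 16; u_{37} = 5; u_{38} = 21; u_{39} = 26; u_{40} = 6; u_{41} = 32.
The sequence repeats with period 40.
So u_{700} = u_{0 + ((700-0) mod 40)} = u_{20} = 35.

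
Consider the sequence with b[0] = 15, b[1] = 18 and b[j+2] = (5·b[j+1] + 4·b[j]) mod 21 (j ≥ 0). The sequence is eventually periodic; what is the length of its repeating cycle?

48

Listing terms: b[0] = 15,  b[1] = 18,  b[2] = 3,  b[3] = 3,  b[4] = 6,  b[5] = 0,  b[6] = 3,  b[7] = 15,  b[8] = 3,  b[9] = 12,  b[10] = 9,  b[11] = 9,  b[12] = 18,  b[13] = 0,  b[14] = 9,  b[15] = 3,  b[16] = 9,  b[17] = 15,  b[18] = 6,  b[19] = 6,  b[20] = 12,  b[21] = 0,  b[22] = 6,  b[23] = 9,  b[24] = 6,  b[25] = 3,  b[26] = 18,  b[27] = 18,  b[28] = 15,  b[29] = 0,  b[30] = 18,  b[31] = 6,  b[32] = 18,  b[33] = 9,  b[34] = 12,  b[35] = 12,  b[36] = 3,  b[37] = 0,  b[38] = 12,  b[39] = 18,  b[40] = 12,  b[41] = 6,  b[42] = 15,  b[43] = 15,  b[44] = 9,  b[45] = 0,  b[46] = 15,  b[47] = 12,  b[48] = 15,  b[49] = 18.
Since (b[48], b[49]) = (b[0], b[1]) = (15, 18) (two consecutive terms determine the rest), the sequence is periodic with period 48.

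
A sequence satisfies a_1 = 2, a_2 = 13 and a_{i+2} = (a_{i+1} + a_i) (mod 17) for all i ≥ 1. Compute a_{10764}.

11

We have a_1 = 2,  a_2 = 13,  a_3 = 15,  a_4 = 11,  a_5 = 9,  a_6 = 3,  a_7 = 12,  a_8 = 15,  a_9 = 10,  a_{10} = 8,  a_{11} = 1,  a_{12} = 9,  a_{13} = 10,  a_{14} = 2,  a_{15} = 12,  a_{16} = 14,  a_{17} = 9,  a_{18} = 6,  a_{19} = 15,  a_{20} = 4,  a_{21} = 2,  a_{22} = 6,  a_{23} = 8,  a_{24} = 14,  a_{25} = 5,  a_{26} = 2,  a_{27} = 7,  a_{28} = 9,  a_{29} = 16,  a_{30} = 8,  a_{31} = 7,  a_{32} = 15,  a_{33} = 5,  a_{34} = 3,  a_{35} = 8,  a_{36} = 11,  a_{37} = 2,  a_{38} = 13.
The sequence repeats with period 36.
(10764 - 1) mod 36 = 35, so a_{10764} = a_{36} = 11.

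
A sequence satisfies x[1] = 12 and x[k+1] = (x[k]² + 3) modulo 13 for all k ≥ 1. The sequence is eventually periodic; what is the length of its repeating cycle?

We have x[1] = 12; x[2] = 4; x[3] = 6; x[4] = 0; x[5] = 3; x[6] = 12.
The sequence repeats with period 5.

5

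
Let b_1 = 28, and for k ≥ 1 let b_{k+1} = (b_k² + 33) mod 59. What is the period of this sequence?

9

Listing terms: b_1 = 28,  b_2 = 50,  b_3 = 55,  b_4 = 49,  b_5 = 15,  b_6 = 22,  b_7 = 45,  b_8 = 52,  b_9 = 23,  b_{10} = 31,  b_{11} = 50.
Since b_{11} = b_2 = 50, the sequence is eventually periodic: after a pre-period of length 1 it cycles with period 9.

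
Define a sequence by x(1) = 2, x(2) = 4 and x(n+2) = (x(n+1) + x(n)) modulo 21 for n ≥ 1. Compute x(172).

4

x(1) = 2; x(2) = 4; x(3) = 6; x(4) = 10; x(5) = 16; x(6) = 5; x(7) = 0; x(8) = 5; x(9) = 5; x(10) = 10; x(11) = 15; x(12) = 4; x(13) = 19; x(14) = 2; x(15) = 0; x(16) = 2; x(17) = 2; x(18) = 4.
Since (x(17), x(18)) = (x(1), x(2)) = (2, 4) (two consecutive terms determine the rest), the sequence is periodic with period 16.
(172 - 1) mod 16 = 11, so x(172) = x(12) = 4.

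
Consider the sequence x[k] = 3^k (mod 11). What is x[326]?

x[1] = 3, x[2] = 9, x[3] = 5, x[4] = 4, x[5] = 1, x[6] = 3.
Since x[6] = x[1] = 3, the sequence is periodic with period 5.
So x[326] = x[1 + ((326-1) mod 5)] = x[1] = 3.

3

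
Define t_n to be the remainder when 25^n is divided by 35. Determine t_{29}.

Computing terms: t_0 = 1, t_1 = 25, t_2 = 30, t_3 = 15, t_4 = 25.
Since t_4 = t_1 = 25, the sequence is eventually periodic: after a pre-period of length 1 it cycles with period 3.
For n ≥ 1, t_n depends only on (n - 1) mod 3. (29 - 1) mod 3 = 1, so t_{29} = t_2 = 30.

30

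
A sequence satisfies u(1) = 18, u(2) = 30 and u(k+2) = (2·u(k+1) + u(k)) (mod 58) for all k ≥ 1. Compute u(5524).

12

u(1) = 18, u(2) = 30, u(3) = 20, u(4) = 12, u(5) = 44, u(6) = 42, u(7) = 12, u(8) = 8, u(9) = 28, u(10) = 6, u(11) = 40, u(12) = 28, u(13) = 38, u(14) = 46, u(15) = 14, u(16) = 16, u(17) = 46, u(18) = 50, u(19) = 30, u(20) = 52, u(21) = 18, u(22) = 30.
The sequence repeats with period 20.
So u(5524) = u(1 + ((5524-1) mod 20)) = u(4) = 12.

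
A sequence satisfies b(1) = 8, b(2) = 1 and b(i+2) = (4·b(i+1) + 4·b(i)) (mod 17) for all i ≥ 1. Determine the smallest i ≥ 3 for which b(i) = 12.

4

We have b(1) = 8, b(2) = 1, b(3) = 2, b(4) = 12, b(5) = 5, b(6) = 0, b(7) = 3, b(8) = 12, b(9) = 9, b(10) = 16, b(11) = 15, b(12) = 5, b(13) = 12, b(14) = 0, b(15) = 14, b(16) = 5, b(17) = 8, b(18) = 1.
Since (b(17), b(18)) = (b(1), b(2)) = (8, 1) (two consecutive terms determine the rest), the sequence is periodic with period 16.
The value 12 first appears (with i ≥ 3) at b(4).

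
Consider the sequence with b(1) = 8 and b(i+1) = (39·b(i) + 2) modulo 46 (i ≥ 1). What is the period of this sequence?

11

We have b(1) = 8,  b(2) = 38,  b(3) = 12,  b(4) = 10,  b(5) = 24,  b(6) = 18,  b(7) = 14,  b(8) = 42,  b(9) = 30,  b(10) = 22,  b(11) = 32,  b(12) = 8.
The sequence repeats with period 11.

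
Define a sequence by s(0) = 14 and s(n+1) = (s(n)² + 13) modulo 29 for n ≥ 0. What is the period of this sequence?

7

s(0) = 14; s(1) = 6; s(2) = 20; s(3) = 7; s(4) = 4; s(5) = 0; s(6) = 13; s(7) = 8; s(8) = 19; s(9) = 26; s(10) = 22; s(11) = 4.
Since s(11) = s(4) = 4, the sequence is eventually periodic: after a pre-period of length 4 it cycles with period 7.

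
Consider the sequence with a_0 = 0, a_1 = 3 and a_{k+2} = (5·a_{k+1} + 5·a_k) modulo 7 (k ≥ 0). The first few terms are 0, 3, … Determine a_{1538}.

We have a_0 = 0,  a_1 = 3,  a_2 = 1,  a_3 = 6,  a_4 = 0,  a_5 = 2,  a_6 = 3,  a_7 = 4,  a_8 = 0,  a_9 = 6,  a_{10} = 2,  a_{11} = 5,  a_{12} = 0,  a_{13} = 4,  a_{14} = 6,  a_{15} = 1,  a_{16} = 0,  a_{17} = 5,  a_{18} = 4,  a_{19} = 3,  a_{20} = 0,  a_{21} = 1,  a_{22} = 5,  a_{23} = 2,  a_{24} = 0,  a_{25} = 3.
Since (a_{24}, a_{25}) = (a_0, a_1) = (0, 3) (two consecutive terms determine the rest), the sequence is periodic with period 24.
So a_{1538} = a_{0 + ((1538-0) mod 24)} = a_2 = 1.

1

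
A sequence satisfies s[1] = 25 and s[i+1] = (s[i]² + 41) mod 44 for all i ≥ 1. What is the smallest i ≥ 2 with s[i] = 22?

6

Computing terms: s[1] = 25,  s[2] = 6,  s[3] = 33,  s[4] = 30,  s[5] = 17,  s[6] = 22,  s[7] = 41,  s[8] = 6.
Since s[8] = s[2] = 6, the sequence is eventually periodic: after a pre-period of length 1 it cycles with period 6.
The value 22 first appears (with i ≥ 2) at s[6].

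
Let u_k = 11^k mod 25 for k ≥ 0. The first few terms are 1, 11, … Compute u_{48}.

Listing terms: u_0 = 1,  u_1 = 11,  u_2 = 21,  u_3 = 6,  u_4 = 16,  u_5 = 1.
Since u_5 = u_0 = 1, the sequence is periodic with period 5.
So u_{48} = u_{0 + ((48-0) mod 5)} = u_3 = 6.

6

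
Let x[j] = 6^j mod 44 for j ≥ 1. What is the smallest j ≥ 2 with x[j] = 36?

x[1] = 6, x[2] = 36, x[3] = 40, x[4] = 20, x[5] = 32, x[6] = 16, x[7] = 8, x[8] = 4, x[9] = 24, x[10] = 12, x[11] = 28, x[12] = 36.
Since x[12] = x[2] = 36, the sequence is eventually periodic: after a pre-period of length 1 it cycles with period 10.
The value 36 first appears (with j ≥ 2) at x[2].

2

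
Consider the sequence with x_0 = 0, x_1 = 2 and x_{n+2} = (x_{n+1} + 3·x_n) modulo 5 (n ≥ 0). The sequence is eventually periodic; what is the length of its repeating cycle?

Computing terms: x_0 = 0,  x_1 = 2,  x_2 = 2,  x_3 = 3,  x_4 = 4,  x_5 = 3,  x_6 = 0,  x_7 = 4,  x_8 = 4,  x_9 = 1,  x_{10} = 3,  x_{11} = 1,  x_{12} = 0,  x_{13} = 3,  x_{14} = 3,  x_{15} = 2,  x_{16} = 1,  x_{17} = 2,  x_{18} = 0,  x_{19} = 1,  x_{20} = 1,  x_{21} = 4,  x_{22} = 2,  x_{23} = 4,  x_{24} = 0,  x_{25} = 2.
Since (x_{24}, x_{25}) = (x_0, x_1) = (0, 2) (two consecutive terms determine the rest), the sequence is periodic with period 24.

24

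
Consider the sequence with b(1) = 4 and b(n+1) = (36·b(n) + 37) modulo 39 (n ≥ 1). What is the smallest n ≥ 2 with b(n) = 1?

b(1) = 4; b(2) = 25; b(3) = 1; b(4) = 34; b(5) = 13; b(6) = 37; b(7) = 4.
The sequence repeats with period 6.
The value 1 first appears (with n ≥ 2) at b(3).

3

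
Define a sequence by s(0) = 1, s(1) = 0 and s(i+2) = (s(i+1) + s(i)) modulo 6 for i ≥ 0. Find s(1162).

Computing terms: s(0) = 1,  s(1) = 0,  s(2) = 1,  s(3) = 1,  s(4) = 2,  s(5) = 3,  s(6) = 5,  s(7) = 2,  s(8) = 1,  s(9) = 3,  s(10) = 4,  s(11) = 1,  s(12) = 5,  s(13) = 0,  s(14) = 5,  s(15) = 5,  s(16) = 4,  s(17) = 3,  s(18) = 1,  s(19) = 4,  s(20) = 5,  s(21) = 3,  s(22) = 2,  s(23) = 5,  s(24) = 1,  s(25) = 0.
The sequence repeats with period 24.
(1162 - 0) mod 24 = 10, so s(1162) = s(10) = 4.

4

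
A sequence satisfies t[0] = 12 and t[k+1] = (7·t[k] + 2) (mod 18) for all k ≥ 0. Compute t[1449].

12

Computing terms: t[0] = 12, t[1] = 14, t[2] = 10, t[3] = 0, t[4] = 2, t[5] = 16, t[6] = 6, t[7] = 8, t[8] = 4, t[9] = 12.
The sequence repeats with period 9.
So t[1449] = t[0 + ((1449-0) mod 9)] = t[0] = 12.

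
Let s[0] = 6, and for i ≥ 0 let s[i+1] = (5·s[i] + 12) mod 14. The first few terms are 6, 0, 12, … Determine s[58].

8

We have s[0] = 6,  s[1] = 0,  s[2] = 12,  s[3] = 2,  s[4] = 8,  s[5] = 10,  s[6] = 6.
Since s[6] = s[0] = 6, the sequence is periodic with period 6.
(58 - 0) mod 6 = 4, so s[58] = s[4] = 8.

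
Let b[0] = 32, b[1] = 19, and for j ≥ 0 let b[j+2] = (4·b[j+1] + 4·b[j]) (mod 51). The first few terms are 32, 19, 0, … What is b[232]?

b[0] = 32; b[1] = 19; b[2] = 0; b[3] = 25; b[4] = 49; b[5] = 41; b[6] = 3; b[7] = 23; b[8] = 2; b[9] = 49; b[10] = 0; b[11] = 43; b[12] = 19; b[13] = 44; b[14] = 48; b[15] = 11; b[16] = 32; b[17] = 19.
Since (b[16], b[17]) = (b[0], b[1]) = (32, 19) (two consecutive terms determine the rest), the sequence is periodic with period 16.
(232 - 0) mod 16 = 8, so b[232] = b[8] = 2.

2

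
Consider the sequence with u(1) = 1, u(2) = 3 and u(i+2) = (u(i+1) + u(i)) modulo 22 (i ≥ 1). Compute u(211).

1

Computing terms: u(1) = 1, u(2) = 3, u(3) = 4, u(4) = 7, u(5) = 11, u(6) = 18, u(7) = 7, u(8) = 3, u(9) = 10, u(10) = 13, u(11) = 1, u(12) = 14, u(13) = 15, u(14) = 7, u(15) = 0, u(16) = 7, u(17) = 7, u(18) = 14, u(19) = 21, u(20) = 13, u(21) = 12, u(22) = 3, u(23) = 15, u(24) = 18, u(25) = 11, u(26) = 7, u(27) = 18, u(28) = 3, u(29) = 21, u(30) = 2, u(31) = 1, u(32) = 3.
The sequence repeats with period 30.
So u(211) = u(1 + ((211-1) mod 30)) = u(1) = 1.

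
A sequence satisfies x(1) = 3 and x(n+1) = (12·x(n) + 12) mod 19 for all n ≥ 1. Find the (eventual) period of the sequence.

6

x(1) = 3,  x(2) = 10,  x(3) = 18,  x(4) = 0,  x(5) = 12,  x(6) = 4,  x(7) = 3.
Since x(7) = x(1) = 3, the sequence is periodic with period 6.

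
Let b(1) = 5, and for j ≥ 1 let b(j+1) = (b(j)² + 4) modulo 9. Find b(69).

b(1) = 5,  b(2) = 2,  b(3) = 8,  b(4) = 5.
The sequence repeats with period 3.
So b(69) = b(1 + ((69-1) mod 3)) = b(3) = 8.

8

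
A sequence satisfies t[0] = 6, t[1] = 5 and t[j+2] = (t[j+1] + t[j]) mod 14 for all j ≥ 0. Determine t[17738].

3

Listing terms: t[0] = 6, t[1] = 5, t[2] = 11, t[3] = 2, t[4] = 13, t[5] = 1, t[6] = 0, t[7] = 1, t[8] = 1, t[9] = 2, t[10] = 3, t[11] = 5, t[12] = 8, t[13] = 13, t[14] = 7, t[15] = 6, t[16] = 13, t[17] = 5, t[18] = 4, t[19] = 9, t[20] = 13, t[21] = 8, t[22] = 7, t[23] = 1, t[24] = 8, t[25] = 9, t[26] = 3, t[27] = 12, t[28] = 1, t[29] = 13, t[30] = 0, t[31] = 13, t[32] = 13, t[33] = 12, t[34] = 11, t[35] = 9, t[36] = 6, t[37] = 1, t[38] = 7, t[39] = 8, t[40] = 1, t[41] = 9, t[42] = 10, t[43] = 5, t[44] = 1, t[45] = 6, t[46] = 7, t[47] = 13, t[48] = 6, t[49] = 5.
Since (t[48], t[49]) = (t[0], t[1]) = (6, 5) (two consecutive terms determine the rest), the sequence is periodic with period 48.
(17738 - 0) mod 48 = 26, so t[17738] = t[26] = 3.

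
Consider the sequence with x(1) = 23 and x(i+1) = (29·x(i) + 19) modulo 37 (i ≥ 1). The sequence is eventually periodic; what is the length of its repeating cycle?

Computing terms: x(1) = 23, x(2) = 20, x(3) = 7, x(4) = 0, x(5) = 19, x(6) = 15, x(7) = 10, x(8) = 13, x(9) = 26, x(10) = 33, x(11) = 14, x(12) = 18, x(13) = 23.
The sequence repeats with period 12.

12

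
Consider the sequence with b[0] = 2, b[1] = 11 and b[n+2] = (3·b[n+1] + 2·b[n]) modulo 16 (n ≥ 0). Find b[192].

9

We have b[0] = 2; b[1] = 11; b[2] = 5; b[3] = 5; b[4] = 9; b[5] = 5; b[6] = 1; b[7] = 13; b[8] = 9; b[9] = 5.
Since (b[8], b[9]) = (b[4], b[5]) = (9, 5) (two consecutive terms determine the rest), the sequence is eventually periodic: after a pre-period of length 4 it cycles with period 4.
For n ≥ 4, b[n] depends only on (n - 4) mod 4. (192 - 4) mod 4 = 0, so b[192] = b[4] = 9.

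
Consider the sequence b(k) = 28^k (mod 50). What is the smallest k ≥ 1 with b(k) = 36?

Listing terms: b(0) = 1,  b(1) = 28,  b(2) = 34,  b(3) = 2,  b(4) = 6,  b(5) = 18,  b(6) = 4,  b(7) = 12,  b(8) = 36,  b(9) = 8,  b(10) = 24,  b(11) = 22,  b(12) = 16,  b(13) = 48,  b(14) = 44,  b(15) = 32,  b(16) = 46,  b(17) = 38,  b(18) = 14,  b(19) = 42,  b(20) = 26,  b(21) = 28.
Since b(21) = b(1) = 28, the sequence is eventually periodic: after a pre-period of length 1 it cycles with period 20.
The value 36 first appears (with k ≥ 1) at b(8).

8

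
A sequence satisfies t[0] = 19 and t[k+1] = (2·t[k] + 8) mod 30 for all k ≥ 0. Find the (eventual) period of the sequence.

Computing terms: t[0] = 19; t[1] = 16; t[2] = 10; t[3] = 28; t[4] = 4; t[5] = 16.
Since t[5] = t[1] = 16, the sequence is eventually periodic: after a pre-period of length 1 it cycles with period 4.

4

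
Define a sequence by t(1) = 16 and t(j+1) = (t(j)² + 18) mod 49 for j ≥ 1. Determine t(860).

8

We have t(1) = 16,  t(2) = 29,  t(3) = 26,  t(4) = 8,  t(5) = 33,  t(6) = 29.
Since t(6) = t(2) = 29, the sequence is eventually periodic: after a pre-period of length 1 it cycles with period 4.
For j ≥ 2, t(j) depends only on (j - 2) mod 4. (860 - 2) mod 4 = 2, so t(860) = t(4) = 8.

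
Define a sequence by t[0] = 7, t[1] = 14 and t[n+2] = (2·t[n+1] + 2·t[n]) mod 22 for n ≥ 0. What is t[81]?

14

Computing terms: t[0] = 7, t[1] = 14, t[2] = 20, t[3] = 2, t[4] = 0, t[5] = 4, t[6] = 8, t[7] = 2, t[8] = 20, t[9] = 0, t[10] = 18, t[11] = 14, t[12] = 20.
Since (t[11], t[12]) = (t[1], t[2]) = (14, 20) (two consecutive terms determine the rest), the sequence is eventually periodic: after a pre-period of length 1 it cycles with period 10.
For n ≥ 1, t[n] depends only on (n - 1) mod 10. (81 - 1) mod 10 = 0, so t[81] = t[1] = 14.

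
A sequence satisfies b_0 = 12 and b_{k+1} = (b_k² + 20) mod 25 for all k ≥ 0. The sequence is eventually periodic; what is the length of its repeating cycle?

Computing terms: b_0 = 12,  b_1 = 14,  b_2 = 16,  b_3 = 1,  b_4 = 21,  b_5 = 11,  b_6 = 16.
Since b_6 = b_2 = 16, the sequence is eventually periodic: after a pre-period of length 2 it cycles with period 4.

4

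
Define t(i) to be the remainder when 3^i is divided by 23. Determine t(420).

9

We have t(0) = 1; t(1) = 3; t(2) = 9; t(3) = 4; t(4) = 12; t(5) = 13; t(6) = 16; t(7) = 2; t(8) = 6; t(9) = 18; t(10) = 8; t(11) = 1.
The sequence repeats with period 11.
So t(420) = t(0 + ((420-0) mod 11)) = t(2) = 9.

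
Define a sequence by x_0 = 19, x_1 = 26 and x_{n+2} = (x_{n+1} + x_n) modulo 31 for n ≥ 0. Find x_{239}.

x_0 = 19, x_1 = 26, x_2 = 14, x_3 = 9, x_4 = 23, x_5 = 1, x_6 = 24, x_7 = 25, x_8 = 18, x_9 = 12, x_{10} = 30, x_{11} = 11, x_{12} = 10, x_{13} = 21, x_{14} = 0, x_{15} = 21, x_{16} = 21, x_{17} = 11, x_{18} = 1, x_{19} = 12, x_{20} = 13, x_{21} = 25, x_{22} = 7, x_{23} = 1, x_{24} = 8, x_{25} = 9, x_{26} = 17, x_{27} = 26, x_{28} = 12, x_{29} = 7, x_{30} = 19, x_{31} = 26.
The sequence repeats with period 30.
So x_{239} = x_{0 + ((239-0) mod 30)} = x_{29} = 7.

7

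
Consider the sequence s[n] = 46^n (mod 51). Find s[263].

7

We have s[0] = 1,  s[1] = 46,  s[2] = 25,  s[3] = 28,  s[4] = 13,  s[5] = 37,  s[6] = 19,  s[7] = 7,  s[8] = 16,  s[9] = 22,  s[10] = 43,  s[11] = 40,  s[12] = 4,  s[13] = 31,  s[14] = 49,  s[15] = 10,  s[16] = 1.
The sequence repeats with period 16.
(263 - 0) mod 16 = 7, so s[263] = s[7] = 7.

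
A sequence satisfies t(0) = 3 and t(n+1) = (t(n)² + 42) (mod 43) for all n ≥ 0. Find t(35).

23

Computing terms: t(0) = 3, t(1) = 8, t(2) = 20, t(3) = 12, t(4) = 14, t(5) = 23, t(6) = 12.
Since t(6) = t(3) = 12, the sequence is eventually periodic: after a pre-period of length 3 it cycles with period 3.
For n ≥ 3, t(n) depends only on (n - 3) mod 3. (35 - 3) mod 3 = 2, so t(35) = t(5) = 23.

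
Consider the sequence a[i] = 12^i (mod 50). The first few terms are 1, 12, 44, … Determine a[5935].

18

We have a[0] = 1, a[1] = 12, a[2] = 44, a[3] = 28, a[4] = 36, a[5] = 32, a[6] = 34, a[7] = 8, a[8] = 46, a[9] = 2, a[10] = 24, a[11] = 38, a[12] = 6, a[13] = 22, a[14] = 14, a[15] = 18, a[16] = 16, a[17] = 42, a[18] = 4, a[19] = 48, a[20] = 26, a[21] = 12.
Since a[21] = a[1] = 12, the sequence is eventually periodic: after a pre-period of length 1 it cycles with period 20.
For i ≥ 1, a[i] depends only on (i - 1) mod 20. (5935 - 1) mod 20 = 14, so a[5935] = a[15] = 18.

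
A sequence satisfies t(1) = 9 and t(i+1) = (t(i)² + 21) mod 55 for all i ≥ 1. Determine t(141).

t(1) = 9; t(2) = 47; t(3) = 30; t(4) = 41; t(5) = 52; t(6) = 30.
Since t(6) = t(3) = 30, the sequence is eventually periodic: after a pre-period of length 2 it cycles with period 3.
For i ≥ 3, t(i) depends only on (i - 3) mod 3. (141 - 3) mod 3 = 0, so t(141) = t(3) = 30.

30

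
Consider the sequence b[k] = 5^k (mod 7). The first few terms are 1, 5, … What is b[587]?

3

We have b[0] = 1,  b[1] = 5,  b[2] = 4,  b[3] = 6,  b[4] = 2,  b[5] = 3,  b[6] = 1.
The sequence repeats with period 6.
So b[587] = b[0 + ((587-0) mod 6)] = b[5] = 3.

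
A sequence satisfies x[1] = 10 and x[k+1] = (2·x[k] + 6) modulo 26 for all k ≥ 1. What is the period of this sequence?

12

x[1] = 10, x[2] = 0, x[3] = 6, x[4] = 18, x[5] = 16, x[6] = 12, x[7] = 4, x[8] = 14, x[9] = 8, x[10] = 22, x[11] = 24, x[12] = 2, x[13] = 10.
The sequence repeats with period 12.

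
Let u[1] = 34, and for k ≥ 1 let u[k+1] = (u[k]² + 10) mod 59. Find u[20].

Listing terms: u[1] = 34; u[2] = 45; u[3] = 29; u[4] = 25; u[5] = 45.
Since u[5] = u[2] = 45, the sequence is eventually periodic: after a pre-period of length 1 it cycles with period 3.
For k ≥ 2, u[k] depends only on (k - 2) mod 3. (20 - 2) mod 3 = 0, so u[20] = u[2] = 45.

45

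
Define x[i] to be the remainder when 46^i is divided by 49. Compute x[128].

x[0] = 1,  x[1] = 46,  x[2] = 9,  x[3] = 22,  x[4] = 32,  x[5] = 2,  x[6] = 43,  x[7] = 18,  x[8] = 44,  x[9] = 15,  x[10] = 4,  x[11] = 37,  x[12] = 36,  x[13] = 39,  x[14] = 30,  x[15] = 8,  x[16] = 25,  x[17] = 23,  x[18] = 29,  x[19] = 11,  x[20] = 16,  x[21] = 1.
The sequence repeats with period 21.
So x[128] = x[0 + ((128-0) mod 21)] = x[2] = 9.

9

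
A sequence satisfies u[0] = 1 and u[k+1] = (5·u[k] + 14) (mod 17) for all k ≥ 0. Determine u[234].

3

Computing terms: u[0] = 1, u[1] = 2, u[2] = 7, u[3] = 15, u[4] = 4, u[5] = 0, u[6] = 14, u[7] = 16, u[8] = 9, u[9] = 8, u[10] = 3, u[11] = 12, u[12] = 6, u[13] = 10, u[14] = 13, u[15] = 11, u[16] = 1.
Since u[16] = u[0] = 1, the sequence is periodic with period 16.
(234 - 0) mod 16 = 10, so u[234] = u[10] = 3.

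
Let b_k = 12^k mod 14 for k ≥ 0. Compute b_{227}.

Computing terms: b_0 = 1, b_1 = 12, b_2 = 4, b_3 = 6, b_4 = 2, b_5 = 10, b_6 = 8, b_7 = 12.
Since b_7 = b_1 = 12, the sequence is eventually periodic: after a pre-period of length 1 it cycles with period 6.
For k ≥ 1, b_k depends only on (k - 1) mod 6. (227 - 1) mod 6 = 4, so b_{227} = b_5 = 10.

10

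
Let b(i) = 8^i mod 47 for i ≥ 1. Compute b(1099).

21

We have b(1) = 8,  b(2) = 17,  b(3) = 42,  b(4) = 7,  b(5) = 9,  b(6) = 25,  b(7) = 12,  b(8) = 2,  b(9) = 16,  b(10) = 34,  b(11) = 37,  b(12) = 14,  b(13) = 18,  b(14) = 3,  b(15) = 24,  b(16) = 4,  b(17) = 32,  b(18) = 21,  b(19) = 27,  b(20) = 28,  b(21) = 36,  b(22) = 6,  b(23) = 1,  b(24) = 8.
Since b(24) = b(1) = 8, the sequence is periodic with period 23.
So b(1099) = b(1 + ((1099-1) mod 23)) = b(18) = 21.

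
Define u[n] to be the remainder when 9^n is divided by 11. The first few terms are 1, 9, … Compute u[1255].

We have u[0] = 1; u[1] = 9; u[2] = 4; u[3] = 3; u[4] = 5; u[5] = 1.
Since u[5] = u[0] = 1, the sequence is periodic with period 5.
(1255 - 0) mod 5 = 0, so u[1255] = u[0] = 1.

1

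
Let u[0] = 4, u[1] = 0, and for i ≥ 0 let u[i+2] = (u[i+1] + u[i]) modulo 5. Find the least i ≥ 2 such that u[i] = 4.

u[0] = 4, u[1] = 0, u[2] = 4, u[3] = 4, u[4] = 3, u[5] = 2, u[6] = 0, u[7] = 2, u[8] = 2, u[9] = 4, u[10] = 1, u[11] = 0, u[12] = 1, u[13] = 1, u[14] = 2, u[15] = 3, u[16] = 0, u[17] = 3, u[18] = 3, u[19] = 1, u[20] = 4, u[21] = 0.
Since (u[20], u[21]) = (u[0], u[1]) = (4, 0) (two consecutive terms determine the rest), the sequence is periodic with period 20.
The value 4 first appears (with i ≥ 2) at u[2].

2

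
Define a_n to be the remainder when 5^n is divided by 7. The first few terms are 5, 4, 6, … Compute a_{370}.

2

We have a_1 = 5; a_2 = 4; a_3 = 6; a_4 = 2; a_5 = 3; a_6 = 1; a_7 = 5.
Since a_7 = a_1 = 5, the sequence is periodic with period 6.
(370 - 1) mod 6 = 3, so a_{370} = a_4 = 2.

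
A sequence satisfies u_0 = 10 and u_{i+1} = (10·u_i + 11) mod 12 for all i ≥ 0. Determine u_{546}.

1

Listing terms: u_0 = 10,  u_1 = 3,  u_2 = 5,  u_3 = 1,  u_4 = 9,  u_5 = 5.
Since u_5 = u_2 = 5, the sequence is eventually periodic: after a pre-period of length 2 it cycles with period 3.
For i ≥ 2, u_i depends only on (i - 2) mod 3. (546 - 2) mod 3 = 1, so u_{546} = u_3 = 1.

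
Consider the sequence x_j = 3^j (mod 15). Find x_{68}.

6

Computing terms: x_1 = 3; x_2 = 9; x_3 = 12; x_4 = 6; x_5 = 3.
The sequence repeats with period 4.
So x_{68} = x_{1 + ((68-1) mod 4)} = x_4 = 6.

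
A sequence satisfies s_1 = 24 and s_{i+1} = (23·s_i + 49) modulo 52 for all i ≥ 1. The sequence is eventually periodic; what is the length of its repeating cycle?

6

Listing terms: s_1 = 24,  s_2 = 29,  s_3 = 40,  s_4 = 33,  s_5 = 28,  s_6 = 17,  s_7 = 24.
Since s_7 = s_1 = 24, the sequence is periodic with period 6.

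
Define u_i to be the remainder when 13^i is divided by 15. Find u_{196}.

Listing terms: u_1 = 13,  u_2 = 4,  u_3 = 7,  u_4 = 1,  u_5 = 13.
The sequence repeats with period 4.
(196 - 1) mod 4 = 3, so u_{196} = u_4 = 1.

1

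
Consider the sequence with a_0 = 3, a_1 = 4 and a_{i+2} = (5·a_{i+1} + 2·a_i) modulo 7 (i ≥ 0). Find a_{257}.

Computing terms: a_0 = 3; a_1 = 4; a_2 = 5; a_3 = 5; a_4 = 0; a_5 = 3; a_6 = 1; a_7 = 4; a_8 = 1; a_9 = 6; a_{10} = 4; a_{11} = 4; a_{12} = 0; a_{13} = 1; a_{14} = 5; a_{15} = 6; a_{16} = 5; a_{17} = 2; a_{18} = 6; a_{19} = 6; a_{20} = 0; a_{21} = 5; a_{22} = 4; a_{23} = 2; a_{24} = 4; a_{25} = 3; a_{26} = 2; a_{27} = 2; a_{28} = 0; a_{29} = 4; a_{30} = 6; a_{31} = 3; a_{32} = 6; a_{33} = 1; a_{34} = 3; a_{35} = 3; a_{36} = 0; a_{37} = 6; a_{38} = 2; a_{39} = 1; a_{40} = 2; a_{41} = 5; a_{42} = 1; a_{43} = 1; a_{44} = 0; a_{45} = 2; a_{46} = 3; a_{47} = 5; a_{48} = 3; a_{49} = 4.
Since (a_{48}, a_{49}) = (a_0, a_1) = (3, 4) (two consecutive terms determine the rest), the sequence is periodic with period 48.
(257 - 0) mod 48 = 17, so a_{257} = a_{17} = 2.

2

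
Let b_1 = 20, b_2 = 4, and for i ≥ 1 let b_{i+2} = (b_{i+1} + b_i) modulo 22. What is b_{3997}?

0

We have b_1 = 20, b_2 = 4, b_3 = 2, b_4 = 6, b_5 = 8, b_6 = 14, b_7 = 0, b_8 = 14, b_9 = 14, b_{10} = 6, b_{11} = 20, b_{12} = 4.
Since (b_{11}, b_{12}) = (b_1, b_2) = (20, 4) (two consecutive terms determine the rest), the sequence is periodic with period 10.
So b_{3997} = b_{1 + ((3997-1) mod 10)} = b_7 = 0.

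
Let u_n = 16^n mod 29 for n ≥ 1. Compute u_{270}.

u_1 = 16; u_2 = 24; u_3 = 7; u_4 = 25; u_5 = 23; u_6 = 20; u_7 = 1; u_8 = 16.
Since u_8 = u_1 = 16, the sequence is periodic with period 7.
So u_{270} = u_{1 + ((270-1) mod 7)} = u_4 = 25.

25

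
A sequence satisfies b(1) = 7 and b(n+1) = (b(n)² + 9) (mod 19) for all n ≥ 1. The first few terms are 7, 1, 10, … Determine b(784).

Listing terms: b(1) = 7, b(2) = 1, b(3) = 10, b(4) = 14, b(5) = 15, b(6) = 6, b(7) = 7.
Since b(7) = b(1) = 7, the sequence is periodic with period 6.
So b(784) = b(1 + ((784-1) mod 6)) = b(4) = 14.

14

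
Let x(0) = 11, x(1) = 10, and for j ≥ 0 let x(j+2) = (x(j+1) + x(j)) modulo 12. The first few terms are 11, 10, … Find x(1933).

We have x(0) = 11; x(1) = 10; x(2) = 9; x(3) = 7; x(4) = 4; x(5) = 11; x(6) = 3; x(7) = 2; x(8) = 5; x(9) = 7; x(10) = 0; x(11) = 7; x(12) = 7; x(13) = 2; x(14) = 9; x(15) = 11; x(16) = 8; x(17) = 7; x(18) = 3; x(19) = 10; x(20) = 1; x(21) = 11; x(22) = 0; x(23) = 11; x(24) = 11; x(25) = 10.
The sequence repeats with period 24.
(1933 - 0) mod 24 = 13, so x(1933) = x(13) = 2.

2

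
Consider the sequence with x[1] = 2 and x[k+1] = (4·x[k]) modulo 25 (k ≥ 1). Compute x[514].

3

Listing terms: x[1] = 2,  x[2] = 8,  x[3] = 7,  x[4] = 3,  x[5] = 12,  x[6] = 23,  x[7] = 17,  x[8] = 18,  x[9] = 22,  x[10] = 13,  x[11] = 2.
Since x[11] = x[1] = 2, the sequence is periodic with period 10.
(514 - 1) mod 10 = 3, so x[514] = x[4] = 3.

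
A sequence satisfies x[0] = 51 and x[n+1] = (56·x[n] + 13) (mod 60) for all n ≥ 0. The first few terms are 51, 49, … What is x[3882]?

57

We have x[0] = 51,  x[1] = 49,  x[2] = 57,  x[3] = 25,  x[4] = 33,  x[5] = 1,  x[6] = 9,  x[7] = 37,  x[8] = 45,  x[9] = 13,  x[10] = 21,  x[11] = 49.
Since x[11] = x[1] = 49, the sequence is eventually periodic: after a pre-period of length 1 it cycles with period 10.
For n ≥ 1, x[n] depends only on (n - 1) mod 10. (3882 - 1) mod 10 = 1, so x[3882] = x[2] = 57.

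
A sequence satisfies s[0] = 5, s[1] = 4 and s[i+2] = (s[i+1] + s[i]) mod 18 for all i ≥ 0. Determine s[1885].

s[0] = 5; s[1] = 4; s[2] = 9; s[3] = 13; s[4] = 4; s[5] = 17; s[6] = 3; s[7] = 2; s[8] = 5; s[9] = 7; s[10] = 12; s[11] = 1; s[12] = 13; s[13] = 14; s[14] = 9; s[15] = 5; s[16] = 14; s[17] = 1; s[18] = 15; s[19] = 16; s[20] = 13; s[21] = 11; s[22] = 6; s[23] = 17; s[24] = 5; s[25] = 4.
The sequence repeats with period 24.
So s[1885] = s[0 + ((1885-0) mod 24)] = s[13] = 14.

14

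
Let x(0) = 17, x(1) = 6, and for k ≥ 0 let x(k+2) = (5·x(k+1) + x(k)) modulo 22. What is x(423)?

1

Listing terms: x(0) = 17, x(1) = 6, x(2) = 3, x(3) = 21, x(4) = 20, x(5) = 11, x(6) = 9, x(7) = 12, x(8) = 3, x(9) = 5, x(10) = 6, x(11) = 13, x(12) = 5, x(13) = 16, x(14) = 19, x(15) = 1, x(16) = 2, x(17) = 11, x(18) = 13, x(19) = 10, x(20) = 19, x(21) = 17, x(22) = 16, x(23) = 9, x(24) = 17, x(25) = 6.
Since (x(24), x(25)) = (x(0), x(1)) = (17, 6) (two consecutive terms determine the rest), the sequence is periodic with period 24.
(423 - 0) mod 24 = 15, so x(423) = x(15) = 1.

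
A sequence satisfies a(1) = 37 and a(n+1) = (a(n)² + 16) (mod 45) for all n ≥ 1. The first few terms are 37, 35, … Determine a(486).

Computing terms: a(1) = 37,  a(2) = 35,  a(3) = 26,  a(4) = 17,  a(5) = 35.
Since a(5) = a(2) = 35, the sequence is eventually periodic: after a pre-period of length 1 it cycles with period 3.
For n ≥ 2, a(n) depends only on (n - 2) mod 3. (486 - 2) mod 3 = 1, so a(486) = a(3) = 26.

26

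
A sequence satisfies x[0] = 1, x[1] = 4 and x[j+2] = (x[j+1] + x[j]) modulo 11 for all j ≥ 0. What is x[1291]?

4

We have x[0] = 1,  x[1] = 4,  x[2] = 5,  x[3] = 9,  x[4] = 3,  x[5] = 1,  x[6] = 4.
Since (x[5], x[6]) = (x[0], x[1]) = (1, 4) (two consecutive terms determine the rest), the sequence is periodic with period 5.
So x[1291] = x[0 + ((1291-0) mod 5)] = x[1] = 4.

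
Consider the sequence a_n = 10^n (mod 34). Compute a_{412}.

30

a_0 = 1, a_1 = 10, a_2 = 32, a_3 = 14, a_4 = 4, a_5 = 6, a_6 = 26, a_7 = 22, a_8 = 16, a_9 = 24, a_{10} = 2, a_{11} = 20, a_{12} = 30, a_{13} = 28, a_{14} = 8, a_{15} = 12, a_{16} = 18, a_{17} = 10.
Since a_{17} = a_1 = 10, the sequence is eventually periodic: after a pre-period of length 1 it cycles with period 16.
For n ≥ 1, a_n depends only on (n - 1) mod 16. (412 - 1) mod 16 = 11, so a_{412} = a_{12} = 30.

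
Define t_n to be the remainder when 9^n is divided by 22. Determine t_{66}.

We have t_1 = 9, t_2 = 15, t_3 = 3, t_4 = 5, t_5 = 1, t_6 = 9.
Since t_6 = t_1 = 9, the sequence is periodic with period 5.
So t_{66} = t_{1 + ((66-1) mod 5)} = t_1 = 9.

9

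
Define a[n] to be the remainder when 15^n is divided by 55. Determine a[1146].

Computing terms: a[1] = 15; a[2] = 5; a[3] = 20; a[4] = 25; a[5] = 45; a[6] = 15.
The sequence repeats with period 5.
(1146 - 1) mod 5 = 0, so a[1146] = a[1] = 15.

15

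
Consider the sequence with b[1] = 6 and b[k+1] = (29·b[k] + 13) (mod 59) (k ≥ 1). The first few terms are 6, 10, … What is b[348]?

Computing terms: b[1] = 6; b[2] = 10; b[3] = 8; b[4] = 9; b[5] = 38; b[6] = 53; b[7] = 16; b[8] = 5; b[9] = 40; b[10] = 52; b[11] = 46; b[12] = 49; b[13] = 18; b[14] = 4; b[15] = 11; b[16] = 37; b[17] = 24; b[18] = 1; b[19] = 42; b[20] = 51; b[21] = 17; b[22] = 34; b[23] = 55; b[24] = 15; b[25] = 35; b[26] = 25; b[27] = 30; b[28] = 57; b[29] = 14; b[30] = 6.
The sequence repeats with period 29.
(348 - 1) mod 29 = 28, so b[348] = b[29] = 14.

14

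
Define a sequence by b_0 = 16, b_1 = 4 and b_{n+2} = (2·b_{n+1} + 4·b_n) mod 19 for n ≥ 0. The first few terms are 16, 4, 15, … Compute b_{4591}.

4

Listing terms: b_0 = 16,  b_1 = 4,  b_2 = 15,  b_3 = 8,  b_4 = 0,  b_5 = 13,  b_6 = 7,  b_7 = 9,  b_8 = 8,  b_9 = 14,  b_{10} = 3,  b_{11} = 5,  b_{12} = 3,  b_{13} = 7,  b_{14} = 7,  b_{15} = 4,  b_{16} = 17,  b_{17} = 12,  b_{18} = 16,  b_{19} = 4.
The sequence repeats with period 18.
So b_{4591} = b_{0 + ((4591-0) mod 18)} = b_1 = 4.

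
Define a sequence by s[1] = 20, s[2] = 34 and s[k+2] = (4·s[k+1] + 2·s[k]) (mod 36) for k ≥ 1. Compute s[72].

4

s[1] = 20; s[2] = 34; s[3] = 32; s[4] = 16; s[5] = 20; s[6] = 4; s[7] = 20; s[8] = 16; s[9] = 32; s[10] = 16.
Since (s[9], s[10]) = (s[3], s[4]) = (32, 16) (two consecutive terms determine the rest), the sequence is eventually periodic: after a pre-period of length 2 it cycles with period 6.
For k ≥ 3, s[k] depends only on (k - 3) mod 6. (72 - 3) mod 6 = 3, so s[72] = s[6] = 4.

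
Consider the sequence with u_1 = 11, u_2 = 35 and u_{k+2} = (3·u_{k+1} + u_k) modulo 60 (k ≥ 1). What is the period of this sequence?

12

u_1 = 11,  u_2 = 35,  u_3 = 56,  u_4 = 23,  u_5 = 5,  u_6 = 38,  u_7 = 59,  u_8 = 35,  u_9 = 44,  u_{10} = 47,  u_{11} = 5,  u_{12} = 2,  u_{13} = 11,  u_{14} = 35.
The sequence repeats with period 12.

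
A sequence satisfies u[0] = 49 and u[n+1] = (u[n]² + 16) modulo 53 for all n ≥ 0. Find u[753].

u[0] = 49; u[1] = 32; u[2] = 33; u[3] = 45; u[4] = 27; u[5] = 3; u[6] = 25; u[7] = 5; u[8] = 41; u[9] = 1; u[10] = 17; u[11] = 40; u[12] = 26; u[13] = 3.
Since u[13] = u[5] = 3, the sequence is eventually periodic: after a pre-period of length 5 it cycles with period 8.
For n ≥ 5, u[n] depends only on (n - 5) mod 8. (753 - 5) mod 8 = 4, so u[753] = u[9] = 1.

1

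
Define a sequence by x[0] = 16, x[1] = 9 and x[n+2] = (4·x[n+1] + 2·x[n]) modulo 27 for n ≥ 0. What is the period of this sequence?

18

x[0] = 16,  x[1] = 9,  x[2] = 14,  x[3] = 20,  x[4] = 0,  x[5] = 13,  x[6] = 25,  x[7] = 18,  x[8] = 14,  x[9] = 11,  x[10] = 18,  x[11] = 13,  x[12] = 7,  x[13] = 0,  x[14] = 14,  x[15] = 2,  x[16] = 9,  x[17] = 13,  x[18] = 16,  x[19] = 9.
Since (x[18], x[19]) = (x[0], x[1]) = (16, 9) (two consecutive terms determine the rest), the sequence is periodic with period 18.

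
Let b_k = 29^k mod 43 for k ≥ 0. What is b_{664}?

b_0 = 1, b_1 = 29, b_2 = 24, b_3 = 8, b_4 = 17, b_5 = 20, b_6 = 21, b_7 = 7, b_8 = 31, b_9 = 39, b_{10} = 13, b_{11} = 33, b_{12} = 11, b_{13} = 18, b_{14} = 6, b_{15} = 2, b_{16} = 15, b_{17} = 5, b_{18} = 16, b_{19} = 34, b_{20} = 40, b_{21} = 42, b_{22} = 14, b_{23} = 19, b_{24} = 35, b_{25} = 26, b_{26} = 23, b_{27} = 22, b_{28} = 36, b_{29} = 12, b_{30} = 4, b_{31} = 30, b_{32} = 10, b_{33} = 32, b_{34} = 25, b_{35} = 37, b_{36} = 41, b_{37} = 28, b_{38} = 38, b_{39} = 27, b_{40} = 9, b_{41} = 3, b_{42} = 1.
Since b_{42} = b_0 = 1, the sequence is periodic with period 42.
(664 - 0) mod 42 = 34, so b_{664} = b_{34} = 25.

25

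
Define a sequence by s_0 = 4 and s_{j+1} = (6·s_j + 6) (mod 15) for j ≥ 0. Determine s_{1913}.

12

s_0 = 4, s_1 = 0, s_2 = 6, s_3 = 12, s_4 = 3, s_5 = 9, s_6 = 0.
Since s_6 = s_1 = 0, the sequence is eventually periodic: after a pre-period of length 1 it cycles with period 5.
For j ≥ 1, s_j depends only on (j - 1) mod 5. (1913 - 1) mod 5 = 2, so s_{1913} = s_3 = 12.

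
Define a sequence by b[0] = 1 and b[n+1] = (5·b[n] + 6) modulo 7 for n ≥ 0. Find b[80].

We have b[0] = 1; b[1] = 4; b[2] = 5; b[3] = 3; b[4] = 0; b[5] = 6; b[6] = 1.
The sequence repeats with period 6.
(80 - 0) mod 6 = 2, so b[80] = b[2] = 5.

5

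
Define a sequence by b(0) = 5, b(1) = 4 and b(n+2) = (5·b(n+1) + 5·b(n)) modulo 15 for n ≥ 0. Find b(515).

Computing terms: b(0) = 5,  b(1) = 4,  b(2) = 0,  b(3) = 5,  b(4) = 10,  b(5) = 0,  b(6) = 5.
Since (b(5), b(6)) = (b(2), b(3)) = (0, 5) (two consecutive terms determine the rest), the sequence is eventually periodic: after a pre-period of length 2 it cycles with period 3.
For n ≥ 2, b(n) depends only on (n - 2) mod 3. (515 - 2) mod 3 = 0, so b(515) = b(2) = 0.

0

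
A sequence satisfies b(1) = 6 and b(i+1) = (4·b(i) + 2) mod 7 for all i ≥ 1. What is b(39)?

1

b(1) = 6, b(2) = 5, b(3) = 1, b(4) = 6.
The sequence repeats with period 3.
So b(39) = b(1 + ((39-1) mod 3)) = b(3) = 1.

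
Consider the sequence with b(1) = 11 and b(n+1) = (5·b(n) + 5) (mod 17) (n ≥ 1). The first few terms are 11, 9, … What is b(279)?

2

Computing terms: b(1) = 11, b(2) = 9, b(3) = 16, b(4) = 0, b(5) = 5, b(6) = 13, b(7) = 2, b(8) = 15, b(9) = 12, b(10) = 14, b(11) = 7, b(12) = 6, b(13) = 1, b(14) = 10, b(15) = 4, b(16) = 8, b(17) = 11.
Since b(17) = b(1) = 11, the sequence is periodic with period 16.
(279 - 1) mod 16 = 6, so b(279) = b(7) = 2.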